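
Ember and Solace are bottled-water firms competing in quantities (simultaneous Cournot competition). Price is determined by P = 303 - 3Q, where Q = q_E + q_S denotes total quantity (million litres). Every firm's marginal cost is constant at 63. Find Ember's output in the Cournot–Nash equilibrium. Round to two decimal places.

A representative firm's profit is π_i = q_i(303 - 3Q) - 63q_i.
Setting ∂π_i/∂q_i = 0 with rivals' quantities fixed: 240 - 6q_i - 3q_j = 0.
By symmetry each firm produces the same amount; substituting q_j = q_i yields q_i = 240/9 = 80/3.

26.67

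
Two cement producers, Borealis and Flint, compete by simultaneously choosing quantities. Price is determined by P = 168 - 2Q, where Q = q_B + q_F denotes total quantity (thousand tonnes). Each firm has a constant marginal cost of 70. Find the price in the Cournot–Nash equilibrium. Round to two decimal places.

102.67

A representative firm's profit is π_i = q_i(168 - 2Q) - 70q_i.
First-order condition (treating rivals' output as given): 98 - 4q_i - 2q_j = 0.
With identical firms every q_j equals q_i, so q_j = q_i and 98 = 6q_i, giving q_i = 49/3.
Total output Q = 98/3, so price P = 168 - 2·(98/3) = 308/3.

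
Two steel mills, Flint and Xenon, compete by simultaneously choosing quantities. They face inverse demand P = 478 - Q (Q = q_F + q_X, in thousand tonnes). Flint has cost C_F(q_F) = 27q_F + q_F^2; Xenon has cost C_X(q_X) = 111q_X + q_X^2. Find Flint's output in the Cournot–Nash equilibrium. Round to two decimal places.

95.80

Flint's profit: π_F = (478 - Q)q_F - (27q_F + q_F²). Setting ∂π_F/∂q_F = 0: 451 - 4q_F - (q_X) = 0.
Xenon's first-order condition: 367 - 4q_X - (q_F) = 0.
Best responses: q_F = (451 - q_X)/4, q_X = (367 - q_F)/4.
Solving the pair: q_F = 479/5, q_X = 339/5.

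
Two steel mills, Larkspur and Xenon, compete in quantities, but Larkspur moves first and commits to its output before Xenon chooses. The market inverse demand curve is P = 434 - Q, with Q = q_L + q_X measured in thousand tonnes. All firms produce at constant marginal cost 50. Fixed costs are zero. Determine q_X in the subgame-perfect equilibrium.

96

The follower Xenon best-responds to any q_L: π_X = (434 - Q)q_X - 50q_X.
∂π_X/∂q_X = 384 - q_L - 2q_X = 0 gives the reaction function q_X = (384 - q_L)/2.
The leader anticipates this reaction. Substituting into P = 434 - Q gives P = 242 - (1/2)q_L, so π_L = (242 - (1/2)q_L)q_L - 50q_L.
The leader's first-order condition 192 - q_L = 0 yields q_L = 192.
Then q_X = (384 - 192)/2 = 96.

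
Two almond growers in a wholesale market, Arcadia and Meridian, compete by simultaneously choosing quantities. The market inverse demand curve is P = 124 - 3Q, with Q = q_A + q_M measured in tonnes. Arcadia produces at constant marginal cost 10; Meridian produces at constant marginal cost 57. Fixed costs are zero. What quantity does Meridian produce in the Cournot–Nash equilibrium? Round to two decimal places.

Arcadia's profit: π_A = (124 - 3Q)q_A - (10q_A). Setting ∂π_A/∂q_A = 0: 114 - 6q_A - 3(q_M) = 0.
Meridian's profit: π_M = (124 - 3Q)q_M - (57q_M). Setting ∂π_M/∂q_M = 0: 67 - 6q_M - 3(q_A) = 0.
Rearranging gives the reaction functions q_A = (114 - 3q_M)/6 and q_M = (67 - 3q_A)/6.
Solving the pair: q_A = 161/9, q_M = 20/9.

2.22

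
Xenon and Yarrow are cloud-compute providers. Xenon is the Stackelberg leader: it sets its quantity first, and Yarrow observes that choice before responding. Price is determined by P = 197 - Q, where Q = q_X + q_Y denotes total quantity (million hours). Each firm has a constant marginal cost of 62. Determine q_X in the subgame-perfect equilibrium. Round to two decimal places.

The follower Yarrow best-responds to any q_X: π_Y = (197 - Q)q_Y - 62q_Y.
Setting the follower's marginal profit to zero, 135 - q_X - 2q_Y = 0, i.e. q_Y = (135 - q_X)/2.
Xenon substitutes q_Y(q_X) into its own profit: π_X = q_X(197 - q_X - (135 - q_X)/2) - 62q_X = (259/2 - (1/2)q_X)q_X - 62q_X.
The leader's first-order condition 135/2 - q_X = 0 yields q_X = 135/2.
Then q_Y = (135 - 135/2)/2 = 135/4.

67.50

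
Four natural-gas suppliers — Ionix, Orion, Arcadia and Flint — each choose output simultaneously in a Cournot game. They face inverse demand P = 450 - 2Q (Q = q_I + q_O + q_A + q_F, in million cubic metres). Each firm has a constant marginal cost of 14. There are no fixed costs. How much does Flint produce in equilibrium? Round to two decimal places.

Each firm earns π_i = (450 - 2Q)q_i - 14q_i.
Setting ∂π_i/∂q_i = 0 with rivals' quantities fixed: 436 - 4q_i - 2·Σ_{j≠i} q_j = 0.
By symmetry each firm produces the same amount; substituting Σ_{j≠i} q_j = 3q_i yields q_i = 436/10 = 218/5.

43.60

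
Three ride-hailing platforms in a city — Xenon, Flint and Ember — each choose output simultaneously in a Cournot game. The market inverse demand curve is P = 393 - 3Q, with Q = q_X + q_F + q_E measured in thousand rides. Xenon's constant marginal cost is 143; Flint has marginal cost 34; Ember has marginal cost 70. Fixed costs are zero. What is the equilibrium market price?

160

Xenon's profit: π_X = (393 - 3Q)q_X - (143q_X). Setting ∂π_X/∂q_X = 0: 250 - 6q_X - 3(q_F + q_E) = 0.
Flint's profit: π_F = (393 - 3Q)q_F - (34q_F). Setting ∂π_F/∂q_F = 0: 359 - 6q_F - 3(q_X + q_E) = 0.
Ember's profit: π_E = (393 - 3Q)q_E - (70q_E). Setting ∂π_E/∂q_E = 0: 323 - 6q_E - 3(q_X + q_F) = 0.
Adding the 3 conditions: 932 − 6Q − 6Q = 0, i.e. Q = 233/3.
Back-substituting: q_X = (250 − 233)/3 = 17/3, q_F = (359 − 233)/3 = 42, q_E = (323 − 233)/3 = 30.
Total output Q = 233/3, so price P = 393 - 3·(233/3) = 160.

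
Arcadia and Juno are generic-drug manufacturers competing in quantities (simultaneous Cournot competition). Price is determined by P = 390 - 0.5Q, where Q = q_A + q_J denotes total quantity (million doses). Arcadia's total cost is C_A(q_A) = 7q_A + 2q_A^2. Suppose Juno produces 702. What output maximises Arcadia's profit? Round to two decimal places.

With the rival's output fixed at 702, Arcadia's profit is π_A = (390 - (1/2)·702 - (1/2)q_A)q_A - (7q_A + 2q_A²) = (39 - (1/2)q_A)q_A - (7q_A + 2q_A²).
∂π_A/∂q_A = 32 - 5q_A = 0, so q_A = 32/5.

6.40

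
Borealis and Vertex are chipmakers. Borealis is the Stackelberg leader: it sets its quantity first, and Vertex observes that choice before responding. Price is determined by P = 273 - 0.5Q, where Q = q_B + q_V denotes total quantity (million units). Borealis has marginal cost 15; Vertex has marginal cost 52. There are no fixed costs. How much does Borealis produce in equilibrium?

Solve by backward induction. Given q_B, the follower Vertex maximises π_V = (273 - (1/2)q_B - (1/2)q_V)q_V - 52q_V.
Setting the follower's marginal profit to zero, 221 - (1/2)q_B - q_V = 0, i.e. q_V = (221 - (1/2)q_B).
Borealis substitutes q_V(q_B) into its own profit: π_B = q_B(273 - (1/2)q_B - (221 - (1/2)q_B)/2) - 15q_B = (325/2 - (1/4)q_B)q_B - 15q_B.
The leader's first-order condition 295/2 - (1/2)q_B = 0 yields q_B = 295.
Then q_V = (221 - (1/2)·295) = 147/2.

295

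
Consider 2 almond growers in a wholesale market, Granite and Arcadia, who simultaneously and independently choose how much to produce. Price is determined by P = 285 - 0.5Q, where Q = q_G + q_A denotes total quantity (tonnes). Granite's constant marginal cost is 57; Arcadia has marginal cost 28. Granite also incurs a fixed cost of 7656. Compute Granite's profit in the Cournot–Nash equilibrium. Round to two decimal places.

Granite's profit: π_G = (285 - 0.5Q)q_G - (57q_G). Setting ∂π_G/∂q_G = 0: 228 - q_G - (1/2)(q_A) = 0.
Arcadia's profit: π_A = (285 - 0.5Q)q_A - (28q_A). Setting ∂π_A/∂q_A = 0: 257 - q_A - (1/2)(q_G) = 0.
Rearranging gives the reaction functions q_G = (228 - (1/2)q_A) and q_A = (257 - (1/2)q_G).
Substituting one into the other gives q_G = 398/3 and q_A = 572/3.
Price P = 285 - (1/2)·(970/3) = 370/3.
Granite's profit: (370/3 - 57)·(398/3) - 7656 = 1144.2222.

1144.22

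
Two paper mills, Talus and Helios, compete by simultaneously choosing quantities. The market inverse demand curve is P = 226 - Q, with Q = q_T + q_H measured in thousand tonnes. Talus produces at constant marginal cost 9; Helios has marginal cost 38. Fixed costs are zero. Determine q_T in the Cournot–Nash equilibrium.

Talus's profit: π_T = (226 - Q)q_T - (9q_T). Setting ∂π_T/∂q_T = 0: 217 - 2q_T - (q_H) = 0.
Helios's first-order condition: 188 - 2q_H - (q_T) = 0.
So q_T = (217 - q_H)/2 and q_H = (188 - q_T)/2.
Solving the pair: q_T = 82, q_H = 53.

82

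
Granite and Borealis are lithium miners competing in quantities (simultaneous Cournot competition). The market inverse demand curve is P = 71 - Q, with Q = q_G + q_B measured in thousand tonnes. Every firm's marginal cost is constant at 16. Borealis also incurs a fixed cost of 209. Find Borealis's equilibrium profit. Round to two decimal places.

A representative firm's profit is π_i = q_i(71 - Q) - 16q_i.
Setting ∂π_i/∂q_i = 0 with rivals' quantities fixed: 55 - 2q_i - q_j = 0.
By symmetry each firm produces the same amount; substituting q_j = q_i yields q_i = 55/3.
Price P = 71 - 110/3 = 103/3.
Borealis's profit: (103/3 - 16)·(55/3) - 209 = 1144/9.

127.11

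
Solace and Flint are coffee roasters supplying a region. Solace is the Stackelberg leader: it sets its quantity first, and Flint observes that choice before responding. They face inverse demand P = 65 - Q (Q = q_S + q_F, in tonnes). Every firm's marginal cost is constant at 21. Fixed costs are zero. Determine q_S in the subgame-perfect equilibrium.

22

Solve by backward induction. Given q_S, the follower Flint maximises π_F = (65 - q_S - q_F)q_F - 21q_F.
∂π_F/∂q_F = 44 - q_S - 2q_F = 0 gives the reaction function q_F = (44 - q_S)/2.
Solace substitutes q_F(q_S) into its own profit: π_S = q_S(65 - q_S - (44 - q_S)/2) - 21q_S = (43 - (1/2)q_S)q_S - 21q_S.
Leader FOC: 22 - q_S = 0, so q_S = 22.
Then q_F = (44 - 22)/2 = 11.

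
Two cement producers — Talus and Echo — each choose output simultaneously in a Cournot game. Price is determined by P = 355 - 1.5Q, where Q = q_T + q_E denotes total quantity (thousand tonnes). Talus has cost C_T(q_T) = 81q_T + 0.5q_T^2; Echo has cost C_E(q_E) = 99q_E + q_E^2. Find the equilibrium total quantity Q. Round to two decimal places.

90.08

Talus's profit: π_T = (355 - 1.5Q)q_T - (81q_T + (1/2)q_T²). Setting ∂π_T/∂q_T = 0: 274 - 4q_T - (3/2)(q_E) = 0.
Echo's first-order condition: 256 - 5q_E - (3/2)(q_T) = 0.
Best responses: q_T = (274 - (3/2)q_E)/4, q_E = (256 - (3/2)q_T)/5.
Substituting one into the other gives q_T = 55.5493 and q_E = 34.5352.
Total output Q = 55.5493 + 34.5352 = 90.0845.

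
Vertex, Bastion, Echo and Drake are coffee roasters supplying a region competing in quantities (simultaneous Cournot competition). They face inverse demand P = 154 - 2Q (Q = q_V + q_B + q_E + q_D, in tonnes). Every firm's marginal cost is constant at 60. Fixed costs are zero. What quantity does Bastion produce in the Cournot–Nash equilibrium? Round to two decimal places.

Each firm earns π_i = (154 - 2Q)q_i - 60q_i.
First-order condition (treating rivals' output as given): 94 - 4q_i - 2·Σ_{j≠i} q_j = 0.
With identical firms every q_j equals q_i, so Σ_{j≠i} q_j = 3q_i and 94 = 10q_i, giving q_i = 47/5.

9.40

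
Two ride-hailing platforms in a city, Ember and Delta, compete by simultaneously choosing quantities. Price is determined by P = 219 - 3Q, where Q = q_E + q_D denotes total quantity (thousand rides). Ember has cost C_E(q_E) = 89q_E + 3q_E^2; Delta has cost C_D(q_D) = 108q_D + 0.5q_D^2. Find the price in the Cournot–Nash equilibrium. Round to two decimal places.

158.24

Ember's profit: π_E = (219 - 3Q)q_E - (89q_E + 3q_E²). Setting ∂π_E/∂q_E = 0: 130 - 12q_E - 3(q_D) = 0.
Delta's profit: π_D = (219 - 3Q)q_D - (108q_D + (1/2)q_D²). Setting ∂π_D/∂q_D = 0: 111 - 7q_D - 3(q_E) = 0.
Best responses: q_E = (130 - 3q_D)/12, q_D = (111 - 3q_E)/7.
Substituting one into the other gives q_E = 577/75 and q_D = 314/25.
Total output Q = 1519/75, so price P = 219 - 3·(1519/75) = 158.2400.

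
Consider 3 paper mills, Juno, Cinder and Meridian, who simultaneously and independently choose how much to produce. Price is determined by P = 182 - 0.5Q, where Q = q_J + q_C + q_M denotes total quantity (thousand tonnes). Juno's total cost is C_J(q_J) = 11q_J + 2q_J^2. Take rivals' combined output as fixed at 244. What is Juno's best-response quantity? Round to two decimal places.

With rivals' combined output fixed at 244, Juno's profit is π_J = (182 - (1/2)·244 - (1/2)q_J)q_J - (11q_J + 2q_J²) = (60 - (1/2)q_J)q_J - (11q_J + 2q_J²).
∂π_J/∂q_J = 49 - 5q_J = 0, so q_J = 49/5.

9.80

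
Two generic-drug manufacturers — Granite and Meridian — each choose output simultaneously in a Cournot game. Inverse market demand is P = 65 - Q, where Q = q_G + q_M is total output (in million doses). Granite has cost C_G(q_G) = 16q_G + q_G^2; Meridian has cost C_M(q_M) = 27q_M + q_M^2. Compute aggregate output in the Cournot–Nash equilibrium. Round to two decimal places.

17.40

Granite's profit: π_G = (65 - Q)q_G - (16q_G + q_G²). Setting ∂π_G/∂q_G = 0: 49 - 4q_G - (q_M) = 0.
Meridian's first-order condition: 38 - 4q_M - (q_G) = 0.
So q_G = (49 - q_M)/4 and q_M = (38 - q_G)/4.
Solving the pair: q_G = 158/15, q_M = 103/15.
Total output Q = 158/15 + 103/15 = 87/5.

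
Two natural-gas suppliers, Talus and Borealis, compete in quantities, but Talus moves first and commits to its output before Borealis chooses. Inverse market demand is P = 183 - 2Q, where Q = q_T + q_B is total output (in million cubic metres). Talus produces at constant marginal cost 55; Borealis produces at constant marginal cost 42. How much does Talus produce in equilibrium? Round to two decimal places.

The follower Borealis best-responds to any q_T: π_B = (183 - 2Q)q_B - 42q_B.
Follower FOC: 141 - 2q_T - 4q_B = 0, so q_B(q_T) = (141 - 2q_T)/4.
The leader anticipates this reaction. Substituting into P = 183 - 2Q gives P = 225/2 - q_T, so π_T = (225/2 - q_T)q_T - 55q_T.
Leader FOC: 115/2 - 2q_T = 0, so q_T = 115/4.
Then q_B = (141 - 2·(115/4))/4 = 167/8.

28.75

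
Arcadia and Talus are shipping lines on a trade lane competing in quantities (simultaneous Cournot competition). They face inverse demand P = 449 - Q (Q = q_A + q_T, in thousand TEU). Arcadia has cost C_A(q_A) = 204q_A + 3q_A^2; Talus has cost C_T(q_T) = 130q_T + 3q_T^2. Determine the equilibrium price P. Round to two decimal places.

Arcadia's profit: π_A = (449 - Q)q_A - (204q_A + 3q_A²). Setting ∂π_A/∂q_A = 0: 245 - 8q_A - (q_T) = 0.
Talus's profit: π_T = (449 - Q)q_T - (130q_T + 3q_T²). Setting ∂π_T/∂q_T = 0: 319 - 8q_T - (q_A) = 0.
Rearranging gives the reaction functions q_A = (245 - q_T)/8 and q_T = (319 - q_A)/8.
Solving the pair: q_A = 547/21, q_T = 769/21.
Total output Q = 188/3, so price P = 449 - 188/3 = 1159/3.

386.33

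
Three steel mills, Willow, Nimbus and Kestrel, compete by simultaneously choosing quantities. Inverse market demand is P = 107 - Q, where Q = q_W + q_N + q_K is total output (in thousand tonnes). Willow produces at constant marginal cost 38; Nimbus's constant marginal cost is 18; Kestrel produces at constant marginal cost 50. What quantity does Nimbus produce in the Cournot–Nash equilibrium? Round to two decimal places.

Willow's profit: π_W = (107 - Q)q_W - (38q_W). Setting ∂π_W/∂q_W = 0: 69 - 2q_W - (q_N + q_K) = 0.
Nimbus's profit: π_N = (107 - Q)q_N - (18q_N). Setting ∂π_N/∂q_N = 0: 89 - 2q_N - (q_W + q_K) = 0.
Kestrel's first-order condition: 57 - 2q_K - (q_W + q_N) = 0.
Adding the 3 conditions: 215 − 2Q − 2Q = 0, i.e. Q = 215/4.
Back-substituting: q_W = (69 − 215/4) = 61/4, q_N = (89 − 215/4) = 141/4, q_K = (57 − 215/4) = 13/4.

35.25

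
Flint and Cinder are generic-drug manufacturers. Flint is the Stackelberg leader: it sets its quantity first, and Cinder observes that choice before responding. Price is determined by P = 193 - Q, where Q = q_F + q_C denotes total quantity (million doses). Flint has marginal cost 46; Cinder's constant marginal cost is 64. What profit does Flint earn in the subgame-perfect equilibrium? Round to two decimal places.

3403.13

Solve by backward induction. Given q_F, the follower Cinder maximises π_C = (193 - q_F - q_C)q_C - 64q_C.
∂π_C/∂q_C = 129 - q_F - 2q_C = 0 gives the reaction function q_C = (129 - q_F)/2.
The leader anticipates this reaction. Substituting into P = 193 - Q gives P = 257/2 - (1/2)q_F, so π_F = (257/2 - (1/2)q_F)q_F - 46q_F.
Leader FOC: 165/2 - q_F = 0, so q_F = 165/2.
Then q_C = (129 - 165/2)/2 = 93/4.
Price P = 193 - 423/4 = 349/4.
Flint's profit: (349/4 - 46)·(165/2) = 3403.1250.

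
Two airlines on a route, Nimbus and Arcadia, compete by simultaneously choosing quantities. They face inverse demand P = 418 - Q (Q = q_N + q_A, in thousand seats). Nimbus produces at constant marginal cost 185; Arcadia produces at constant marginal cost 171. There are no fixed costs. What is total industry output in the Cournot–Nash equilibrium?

Nimbus's profit: π_N = (418 - Q)q_N - (185q_N). Setting ∂π_N/∂q_N = 0: 233 - 2q_N - (q_A) = 0.
Arcadia's first-order condition: 247 - 2q_A - (q_N) = 0.
Best responses: q_N = (233 - q_A)/2, q_A = (247 - q_N)/2.
Solving the pair: q_N = 73, q_A = 87.
Total output Q = 73 + 87 = 160.

160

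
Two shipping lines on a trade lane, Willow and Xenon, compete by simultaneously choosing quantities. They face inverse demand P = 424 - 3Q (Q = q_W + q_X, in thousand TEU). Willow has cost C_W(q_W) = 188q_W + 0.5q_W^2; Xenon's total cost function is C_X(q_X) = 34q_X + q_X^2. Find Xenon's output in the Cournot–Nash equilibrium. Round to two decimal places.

43.02

Willow's profit: π_W = (424 - 3Q)q_W - (188q_W + (1/2)q_W²). Setting ∂π_W/∂q_W = 0: 236 - 7q_W - 3(q_X) = 0.
Xenon's first-order condition: 390 - 8q_X - 3(q_W) = 0.
Rearranging gives the reaction functions q_W = (236 - 3q_X)/7 and q_X = (390 - 3q_W)/8.
Substituting one into the other gives q_W = 718/47 and q_X = 43.0213.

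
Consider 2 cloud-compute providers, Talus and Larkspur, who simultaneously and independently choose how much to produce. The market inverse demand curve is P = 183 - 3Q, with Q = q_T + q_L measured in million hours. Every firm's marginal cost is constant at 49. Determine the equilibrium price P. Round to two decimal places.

Each firm earns π_i = (183 - 3Q)q_i - 49q_i.
First-order condition (treating rivals' output as given): 134 - 6q_i - 3q_j = 0.
By symmetry each firm produces the same amount; substituting q_j = q_i yields q_i = 134/9.
Total output Q = 268/9, so price P = 183 - 3·(268/9) = 281/3.

93.67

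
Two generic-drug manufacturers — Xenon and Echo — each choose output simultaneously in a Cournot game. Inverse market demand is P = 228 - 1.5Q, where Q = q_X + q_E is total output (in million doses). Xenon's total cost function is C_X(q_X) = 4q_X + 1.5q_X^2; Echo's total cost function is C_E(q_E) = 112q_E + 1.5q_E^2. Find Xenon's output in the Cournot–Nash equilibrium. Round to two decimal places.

34.67

Xenon's profit: π_X = (228 - 1.5Q)q_X - (4q_X + (3/2)q_X²). Setting ∂π_X/∂q_X = 0: 224 - 6q_X - (3/2)(q_E) = 0.
Echo's profit: π_E = (228 - 1.5Q)q_E - (112q_E + (3/2)q_E²). Setting ∂π_E/∂q_E = 0: 116 - 6q_E - (3/2)(q_X) = 0.
So q_X = (224 - (3/2)q_E)/6 and q_E = (116 - (3/2)q_X)/6.
Substituting one into the other gives q_X = 104/3 and q_E = 32/3.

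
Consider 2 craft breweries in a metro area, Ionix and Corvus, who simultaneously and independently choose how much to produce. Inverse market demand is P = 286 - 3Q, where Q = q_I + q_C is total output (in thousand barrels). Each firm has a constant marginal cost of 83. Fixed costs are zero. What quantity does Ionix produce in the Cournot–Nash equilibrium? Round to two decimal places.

22.56

Each firm earns π_i = (286 - 3Q)q_i - 83q_i.
First-order condition (treating rivals' output as given): 203 - 6q_i - 3q_j = 0.
With identical firms every q_j equals q_i, so q_j = q_i and 203 = 9q_i, giving q_i = 203/9.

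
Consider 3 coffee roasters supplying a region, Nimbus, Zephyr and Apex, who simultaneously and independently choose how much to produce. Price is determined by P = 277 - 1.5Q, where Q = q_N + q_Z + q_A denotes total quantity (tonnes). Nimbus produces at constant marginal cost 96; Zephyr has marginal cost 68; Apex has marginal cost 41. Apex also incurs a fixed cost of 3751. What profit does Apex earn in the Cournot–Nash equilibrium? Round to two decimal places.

Nimbus's profit: π_N = (277 - 1.5Q)q_N - (96q_N). Setting ∂π_N/∂q_N = 0: 181 - 3q_N - (3/2)(q_Z + q_A) = 0.
Zephyr's first-order condition: 209 - 3q_Z - (3/2)(q_N + q_A) = 0.
Apex's profit: π_A = (277 - 1.5Q)q_A - (41q_A). Setting ∂π_A/∂q_A = 0: 236 - 3q_A - (3/2)(q_N + q_Z) = 0.
Adding the 3 first-order conditions: 626 − 6Q = 0, so Q = 313/3.
Back-substituting: q_N = (181 − 313/2)/(3/2) = 49/3, q_Z = (209 − 313/2)/(3/2) = 35, q_A = (236 − 313/2)/(3/2) = 53.
Price P = 277 - (3/2)·(313/3) = 241/2.
Apex's profit: (241/2 - 41)·53 - 3751 = 925/2.

462.50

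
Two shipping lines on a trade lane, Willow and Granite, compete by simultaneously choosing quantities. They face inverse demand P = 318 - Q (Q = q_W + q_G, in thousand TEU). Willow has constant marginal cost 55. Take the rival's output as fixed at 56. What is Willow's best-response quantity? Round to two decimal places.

103.50

With the rival's output fixed at 56, Willow's profit is π_W = (318 - 56 - q_W)q_W - (55q_W) = (262 - q_W)q_W - (55q_W).
∂π_W/∂q_W = 207 - 2q_W = 0, so q_W = 207/2.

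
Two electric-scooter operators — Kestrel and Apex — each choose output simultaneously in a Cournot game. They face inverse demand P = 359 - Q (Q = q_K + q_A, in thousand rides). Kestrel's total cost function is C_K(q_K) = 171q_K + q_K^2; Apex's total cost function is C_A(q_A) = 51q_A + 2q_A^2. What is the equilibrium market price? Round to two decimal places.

Kestrel's profit: π_K = (359 - Q)q_K - (171q_K + q_K²). Setting ∂π_K/∂q_K = 0: 188 - 4q_K - (q_A) = 0.
Apex's profit: π_A = (359 - Q)q_A - (51q_A + 2q_A²). Setting ∂π_A/∂q_A = 0: 308 - 6q_A - (q_K) = 0.
Best responses: q_K = (188 - q_A)/4, q_A = (308 - q_K)/6.
Solving the pair: q_K = 820/23, q_A = 1044/23.
Total output Q = 1864/23, so price P = 359 - 1864/23 = 277.9565.

277.96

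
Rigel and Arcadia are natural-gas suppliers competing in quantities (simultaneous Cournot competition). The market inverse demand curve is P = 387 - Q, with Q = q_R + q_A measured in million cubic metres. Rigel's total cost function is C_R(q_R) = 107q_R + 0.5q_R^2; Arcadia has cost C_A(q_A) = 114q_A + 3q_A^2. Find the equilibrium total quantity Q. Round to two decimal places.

Rigel's profit: π_R = (387 - Q)q_R - (107q_R + (1/2)q_R²). Setting ∂π_R/∂q_R = 0: 280 - 3q_R - (q_A) = 0.
Arcadia's first-order condition: 273 - 8q_A - (q_R) = 0.
Rearranging gives the reaction functions q_R = (280 - q_A)/3 and q_A = (273 - q_R)/8.
Substituting one into the other gives q_R = 1967/23 and q_A = 539/23.
Total output Q = 1967/23 + 539/23 = 108.9565.

108.96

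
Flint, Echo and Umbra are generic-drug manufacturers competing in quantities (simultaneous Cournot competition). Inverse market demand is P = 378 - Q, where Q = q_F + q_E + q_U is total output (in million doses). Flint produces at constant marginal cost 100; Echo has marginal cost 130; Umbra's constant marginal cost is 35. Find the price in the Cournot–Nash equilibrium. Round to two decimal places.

160.75

Flint's profit: π_F = (378 - Q)q_F - (100q_F). Setting ∂π_F/∂q_F = 0: 278 - 2q_F - (q_E + q_U) = 0.
Echo's profit: π_E = (378 - Q)q_E - (130q_E). Setting ∂π_E/∂q_E = 0: 248 - 2q_E - (q_F + q_U) = 0.
Umbra's first-order condition: 343 - 2q_U - (q_F + q_E) = 0.
Adding the 3 first-order conditions: 869 − 4Q = 0, so Q = 869/4.
Back-substituting: q_F = (278 − 869/4) = 243/4, q_E = (248 − 869/4) = 123/4, q_U = (343 − 869/4) = 503/4.
Total output Q = 869/4, so price P = 378 - 869/4 = 643/4.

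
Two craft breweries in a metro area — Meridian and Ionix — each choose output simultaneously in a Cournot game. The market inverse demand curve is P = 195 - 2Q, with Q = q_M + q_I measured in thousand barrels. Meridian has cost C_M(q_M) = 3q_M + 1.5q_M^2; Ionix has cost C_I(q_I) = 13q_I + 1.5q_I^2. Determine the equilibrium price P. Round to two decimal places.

111.89

Meridian's profit: π_M = (195 - 2Q)q_M - (3q_M + (3/2)q_M²). Setting ∂π_M/∂q_M = 0: 192 - 7q_M - 2(q_I) = 0.
Ionix's profit: π_I = (195 - 2Q)q_I - (13q_I + (3/2)q_I²). Setting ∂π_I/∂q_I = 0: 182 - 7q_I - 2(q_M) = 0.
So q_M = (192 - 2q_I)/7 and q_I = (182 - 2q_M)/7.
Substituting one into the other gives q_M = 196/9 and q_I = 178/9.
Total output Q = 374/9, so price P = 195 - 2·(374/9) = 1007/9.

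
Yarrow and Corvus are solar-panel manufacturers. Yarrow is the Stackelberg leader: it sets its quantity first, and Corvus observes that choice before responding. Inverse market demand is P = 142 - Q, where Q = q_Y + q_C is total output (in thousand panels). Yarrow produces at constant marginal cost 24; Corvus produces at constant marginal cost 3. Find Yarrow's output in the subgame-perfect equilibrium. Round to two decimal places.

48.50

The follower Corvus best-responds to any q_Y: π_C = (142 - Q)q_C - 3q_C.
∂π_C/∂q_C = 139 - q_Y - 2q_C = 0 gives the reaction function q_C = (139 - q_Y)/2.
The leader anticipates this reaction. Substituting into P = 142 - Q gives P = 145/2 - (1/2)q_Y, so π_Y = (145/2 - (1/2)q_Y)q_Y - 24q_Y.
Maximising: ∂π_Y/∂q_Y = 97/2 - q_Y = 0, giving q_Y = 97/2.
Then q_C = (139 - 97/2)/2 = 181/4.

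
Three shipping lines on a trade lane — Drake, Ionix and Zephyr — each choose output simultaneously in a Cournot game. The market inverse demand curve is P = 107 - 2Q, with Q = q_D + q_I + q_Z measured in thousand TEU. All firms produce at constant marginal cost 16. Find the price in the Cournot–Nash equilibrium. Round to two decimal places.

A representative firm's profit is π_i = q_i(107 - 2Q) - 16q_i.
First-order condition (treating rivals' output as given): 91 - 4q_i - 2·Σ_{j≠i} q_j = 0.
By symmetry each firm produces the same amount; substituting Σ_{j≠i} q_j = 2q_i yields q_i = 91/8.
Total output Q = 273/8, so price P = 107 - 2·(273/8) = 155/4.

38.75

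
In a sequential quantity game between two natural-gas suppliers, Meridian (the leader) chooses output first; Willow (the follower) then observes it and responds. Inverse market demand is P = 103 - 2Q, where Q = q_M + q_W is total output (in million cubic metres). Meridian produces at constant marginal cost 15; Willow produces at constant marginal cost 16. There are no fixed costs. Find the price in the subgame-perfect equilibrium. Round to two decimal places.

37.25

Solve by backward induction. Given q_M, the follower Willow maximises π_W = (103 - 2q_M - 2q_W)q_W - 16q_W.
Setting the follower's marginal profit to zero, 87 - 2q_M - 4q_W = 0, i.e. q_W = (87 - 2q_M)/4.
Meridian substitutes q_W(q_M) into its own profit: π_M = q_M(103 - 2q_M - (87 - 2q_M)/2) - 15q_M = (119/2 - q_M)q_M - 15q_M.
The leader's first-order condition 89/2 - 2q_M = 0 yields q_M = 89/4.
Then q_W = (87 - 2·(89/4))/4 = 85/8.
Total output Q = 263/8, so price P = 103 - 2·(263/8) = 149/4.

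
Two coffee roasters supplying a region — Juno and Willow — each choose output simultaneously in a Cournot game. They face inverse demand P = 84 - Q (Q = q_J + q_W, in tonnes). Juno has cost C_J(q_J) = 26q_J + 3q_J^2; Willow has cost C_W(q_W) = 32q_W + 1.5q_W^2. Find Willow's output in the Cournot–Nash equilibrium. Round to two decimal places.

Juno's profit: π_J = (84 - Q)q_J - (26q_J + 3q_J²). Setting ∂π_J/∂q_J = 0: 58 - 8q_J - (q_W) = 0.
Willow's profit: π_W = (84 - Q)q_W - (32q_W + (3/2)q_W²). Setting ∂π_W/∂q_W = 0: 52 - 5q_W - (q_J) = 0.
Rearranging gives the reaction functions q_J = (58 - q_W)/8 and q_W = (52 - q_J)/5.
Substituting one into the other gives q_J = 238/39 and q_W = 358/39.

9.18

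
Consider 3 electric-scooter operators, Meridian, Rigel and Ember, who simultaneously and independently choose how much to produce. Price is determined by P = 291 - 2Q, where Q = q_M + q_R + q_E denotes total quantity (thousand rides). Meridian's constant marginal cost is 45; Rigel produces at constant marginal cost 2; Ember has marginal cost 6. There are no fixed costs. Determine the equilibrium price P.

86

Meridian's profit: π_M = (291 - 2Q)q_M - (45q_M). Setting ∂π_M/∂q_M = 0: 246 - 4q_M - 2(q_R + q_E) = 0.
Rigel's profit: π_R = (291 - 2Q)q_R - (2q_R). Setting ∂π_R/∂q_R = 0: 289 - 4q_R - 2(q_M + q_E) = 0.
Ember's first-order condition: 285 - 4q_E - 2(q_M + q_R) = 0.
Summing all 3 equations gives 820 − 8Q = 0, hence Q = 205/2.
Back-substituting: q_M = (246 − 205)/2 = 41/2, q_R = (289 − 205)/2 = 42, q_E = (285 − 205)/2 = 40.
Total output Q = 205/2, so price P = 291 - 2·(205/2) = 86.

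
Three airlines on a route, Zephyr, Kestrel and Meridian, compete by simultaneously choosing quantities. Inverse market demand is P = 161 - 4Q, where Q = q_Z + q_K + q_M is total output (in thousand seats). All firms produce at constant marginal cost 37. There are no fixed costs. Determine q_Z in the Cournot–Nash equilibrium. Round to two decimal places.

7.75

A representative firm's profit is π_i = q_i(161 - 4Q) - 37q_i.
Setting ∂π_i/∂q_i = 0 with rivals' quantities fixed: 124 - 8q_i - 4·Σ_{j≠i} q_j = 0.
With identical firms every q_j equals q_i, so Σ_{j≠i} q_j = 2q_i and 124 = 16q_i, giving q_i = 31/4.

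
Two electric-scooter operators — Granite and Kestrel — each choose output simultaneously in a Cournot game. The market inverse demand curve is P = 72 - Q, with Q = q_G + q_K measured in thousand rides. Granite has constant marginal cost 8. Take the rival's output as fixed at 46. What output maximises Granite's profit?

9

With the rival's output fixed at 46, Granite's profit is π_G = (72 - 46 - q_G)q_G - (8q_G) = (26 - q_G)q_G - (8q_G).
∂π_G/∂q_G = 18 - 2q_G = 0, so q_G = 9.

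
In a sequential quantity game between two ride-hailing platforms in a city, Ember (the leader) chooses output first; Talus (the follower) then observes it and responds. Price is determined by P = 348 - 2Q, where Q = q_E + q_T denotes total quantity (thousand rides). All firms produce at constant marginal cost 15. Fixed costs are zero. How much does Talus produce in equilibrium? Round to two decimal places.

41.63

Solve by backward induction. Given q_E, the follower Talus maximises π_T = (348 - 2q_E - 2q_T)q_T - 15q_T.
∂π_T/∂q_T = 333 - 2q_E - 4q_T = 0 gives the reaction function q_T = (333 - 2q_E)/4.
The leader anticipates this reaction. Substituting into P = 348 - 2Q gives P = 363/2 - q_E, so π_E = (363/2 - q_E)q_E - 15q_E.
Leader FOC: 333/2 - 2q_E = 0, so q_E = 333/4.
Then q_T = (333 - 2·(333/4))/4 = 333/8.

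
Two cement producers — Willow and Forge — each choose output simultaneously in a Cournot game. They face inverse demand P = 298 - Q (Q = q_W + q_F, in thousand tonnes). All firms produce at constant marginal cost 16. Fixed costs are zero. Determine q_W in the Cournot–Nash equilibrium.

94

Each firm earns π_i = (298 - Q)q_i - 16q_i.
First-order condition (treating rivals' output as given): 282 - 2q_i - q_j = 0.
With identical firms every q_j equals q_i, so q_j = q_i and 282 = 3q_i, giving q_i = 94.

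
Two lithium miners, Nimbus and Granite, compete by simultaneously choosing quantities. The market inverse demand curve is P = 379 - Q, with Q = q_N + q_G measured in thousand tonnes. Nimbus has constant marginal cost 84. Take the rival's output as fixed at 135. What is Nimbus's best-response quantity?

80

With the rival's output fixed at 135, Nimbus's profit is π_N = (379 - 135 - q_N)q_N - (84q_N) = (244 - q_N)q_N - (84q_N).
∂π_N/∂q_N = 160 - 2q_N = 0, so q_N = 80.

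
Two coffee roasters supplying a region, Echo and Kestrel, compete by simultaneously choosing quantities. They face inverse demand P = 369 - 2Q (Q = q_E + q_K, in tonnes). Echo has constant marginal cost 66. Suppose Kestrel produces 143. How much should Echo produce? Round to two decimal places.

4.25

With the rival's output fixed at 143, Echo's profit is π_E = (369 - 2·143 - 2q_E)q_E - (66q_E) = (83 - 2q_E)q_E - (66q_E).
∂π_E/∂q_E = 17 - 4q_E = 0, so q_E = 17/4.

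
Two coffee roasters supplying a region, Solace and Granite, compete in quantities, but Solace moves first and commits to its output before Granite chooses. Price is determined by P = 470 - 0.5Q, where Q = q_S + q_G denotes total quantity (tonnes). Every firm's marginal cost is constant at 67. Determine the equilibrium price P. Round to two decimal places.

167.75

The follower Granite best-responds to any q_S: π_G = (470 - 0.5Q)q_G - 67q_G.
Follower FOC: 403 - (1/2)q_S - q_G = 0, so q_G(q_S) = (403 - (1/2)q_S).
The leader anticipates this reaction. Substituting into P = 470 - 0.5Q gives P = 537/2 - (1/4)q_S, so π_S = (537/2 - (1/4)q_S)q_S - 67q_S.
Maximising: ∂π_S/∂q_S = 403/2 - (1/2)q_S = 0, giving q_S = 403.
Then q_G = (403 - (1/2)·403) = 403/2.
Total output Q = 1209/2, so price P = 470 - (1/2)·(1209/2) = 671/4.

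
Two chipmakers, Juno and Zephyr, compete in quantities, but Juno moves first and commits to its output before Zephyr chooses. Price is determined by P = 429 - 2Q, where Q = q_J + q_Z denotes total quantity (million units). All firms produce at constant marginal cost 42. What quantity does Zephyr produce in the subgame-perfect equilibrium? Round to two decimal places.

The follower Zephyr best-responds to any q_J: π_Z = (429 - 2Q)q_Z - 42q_Z.
∂π_Z/∂q_Z = 387 - 2q_J - 4q_Z = 0 gives the reaction function q_Z = (387 - 2q_J)/4.
Juno substitutes q_Z(q_J) into its own profit: π_J = q_J(429 - 2q_J - (387 - 2q_J)/2) - 42q_J = (471/2 - q_J)q_J - 42q_J.
Maximising: ∂π_J/∂q_J = 387/2 - 2q_J = 0, giving q_J = 387/4.
Then q_Z = (387 - 2·(387/4))/4 = 387/8.

48.38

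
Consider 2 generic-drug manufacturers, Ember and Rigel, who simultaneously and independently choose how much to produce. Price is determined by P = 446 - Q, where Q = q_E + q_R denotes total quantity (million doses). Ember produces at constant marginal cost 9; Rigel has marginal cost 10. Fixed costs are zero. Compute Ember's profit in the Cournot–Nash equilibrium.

Ember's profit: π_E = (446 - Q)q_E - (9q_E). Setting ∂π_E/∂q_E = 0: 437 - 2q_E - (q_R) = 0.
Rigel's profit: π_R = (446 - Q)q_R - (10q_R). Setting ∂π_R/∂q_R = 0: 436 - 2q_R - (q_E) = 0.
Best responses: q_E = (437 - q_R)/2, q_R = (436 - q_E)/2.
Solving the pair: q_E = 146, q_R = 145.
Price P = 446 - 291 = 155.
Ember's profit: (155 - 9)·146 = 21316.

21316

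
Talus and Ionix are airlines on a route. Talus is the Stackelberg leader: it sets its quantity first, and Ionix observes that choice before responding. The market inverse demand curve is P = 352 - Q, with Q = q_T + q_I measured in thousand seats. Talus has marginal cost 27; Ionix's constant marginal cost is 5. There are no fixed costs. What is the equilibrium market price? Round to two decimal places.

102.75

Solve by backward induction. Given q_T, the follower Ionix maximises π_I = (352 - q_T - q_I)q_I - 5q_I.
Setting the follower's marginal profit to zero, 347 - q_T - 2q_I = 0, i.e. q_I = (347 - q_T)/2.
The leader anticipates this reaction. Substituting into P = 352 - Q gives P = 357/2 - (1/2)q_T, so π_T = (357/2 - (1/2)q_T)q_T - 27q_T.
The leader's first-order condition 303/2 - q_T = 0 yields q_T = 303/2.
Then q_I = (347 - 303/2)/2 = 391/4.
Total output Q = 997/4, so price P = 352 - 997/4 = 411/4.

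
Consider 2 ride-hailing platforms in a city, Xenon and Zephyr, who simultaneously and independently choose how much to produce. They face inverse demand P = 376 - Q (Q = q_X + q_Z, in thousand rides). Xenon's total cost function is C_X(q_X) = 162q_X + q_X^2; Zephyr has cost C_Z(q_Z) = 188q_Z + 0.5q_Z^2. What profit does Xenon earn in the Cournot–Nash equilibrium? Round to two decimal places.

3406.88

Xenon's profit: π_X = (376 - Q)q_X - (162q_X + q_X²). Setting ∂π_X/∂q_X = 0: 214 - 4q_X - (q_Z) = 0.
Zephyr's first-order condition: 188 - 3q_Z - (q_X) = 0.
So q_X = (214 - q_Z)/4 and q_Z = (188 - q_X)/3.
Substituting one into the other gives q_X = 454/11 and q_Z = 538/11.
Price P = 376 - 992/11 = 285.8182.
Xenon's profit: 285.8182·(454/11) - 162·(454/11) - (454/11)² = 3406.8760.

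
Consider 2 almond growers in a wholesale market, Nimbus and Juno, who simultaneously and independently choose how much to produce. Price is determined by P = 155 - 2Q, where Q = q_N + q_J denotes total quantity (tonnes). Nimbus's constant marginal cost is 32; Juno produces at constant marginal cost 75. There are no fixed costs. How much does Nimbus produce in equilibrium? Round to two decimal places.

27.67

Nimbus's profit: π_N = (155 - 2Q)q_N - (32q_N). Setting ∂π_N/∂q_N = 0: 123 - 4q_N - 2(q_J) = 0.
Juno's first-order condition: 80 - 4q_J - 2(q_N) = 0.
Rearranging gives the reaction functions q_N = (123 - 2q_J)/4 and q_J = (80 - 2q_N)/4.
Substituting one into the other gives q_N = 83/3 and q_J = 37/6.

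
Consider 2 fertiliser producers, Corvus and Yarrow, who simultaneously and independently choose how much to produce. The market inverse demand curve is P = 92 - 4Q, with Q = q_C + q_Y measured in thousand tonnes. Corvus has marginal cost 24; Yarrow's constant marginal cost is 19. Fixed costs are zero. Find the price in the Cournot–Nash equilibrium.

Corvus's profit: π_C = (92 - 4Q)q_C - (24q_C). Setting ∂π_C/∂q_C = 0: 68 - 8q_C - 4(q_Y) = 0.
Yarrow's first-order condition: 73 - 8q_Y - 4(q_C) = 0.
Best responses: q_C = (68 - 4q_Y)/8, q_Y = (73 - 4q_C)/8.
Solving the pair: q_C = 21/4, q_Y = 13/2.
Total output Q = 47/4, so price P = 92 - 4·(47/4) = 45.

45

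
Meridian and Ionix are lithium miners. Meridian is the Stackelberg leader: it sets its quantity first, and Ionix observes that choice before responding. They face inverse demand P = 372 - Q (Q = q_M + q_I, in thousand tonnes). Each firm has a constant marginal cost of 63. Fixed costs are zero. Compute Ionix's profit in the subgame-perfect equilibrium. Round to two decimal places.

The follower Ionix best-responds to any q_M: π_I = (372 - Q)q_I - 63q_I.
Follower FOC: 309 - q_M - 2q_I = 0, so q_I(q_M) = (309 - q_M)/2.
The leader anticipates this reaction. Substituting into P = 372 - Q gives P = 435/2 - (1/2)q_M, so π_M = (435/2 - (1/2)q_M)q_M - 63q_M.
Maximising: ∂π_M/∂q_M = 309/2 - q_M = 0, giving q_M = 309/2.
Then q_I = (309 - 309/2)/2 = 309/4.
Price P = 372 - 927/4 = 561/4.
Ionix's profit: (561/4 - 63)·(309/4) = 5967.5625.

5967.56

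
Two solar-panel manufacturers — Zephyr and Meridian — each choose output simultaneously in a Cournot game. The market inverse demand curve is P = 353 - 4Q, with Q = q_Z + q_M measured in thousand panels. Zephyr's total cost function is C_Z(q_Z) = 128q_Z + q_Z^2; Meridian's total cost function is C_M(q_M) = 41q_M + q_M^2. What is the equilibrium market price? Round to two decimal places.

199.57

Zephyr's profit: π_Z = (353 - 4Q)q_Z - (128q_Z + q_Z²). Setting ∂π_Z/∂q_Z = 0: 225 - 10q_Z - 4(q_M) = 0.
Meridian's first-order condition: 312 - 10q_M - 4(q_Z) = 0.
Best responses: q_Z = (225 - 4q_M)/10, q_M = (312 - 4q_Z)/10.
Solving the pair: q_Z = 167/14, q_M = 185/7.
Total output Q = 537/14, so price P = 353 - 4·(537/14) = 1397/7.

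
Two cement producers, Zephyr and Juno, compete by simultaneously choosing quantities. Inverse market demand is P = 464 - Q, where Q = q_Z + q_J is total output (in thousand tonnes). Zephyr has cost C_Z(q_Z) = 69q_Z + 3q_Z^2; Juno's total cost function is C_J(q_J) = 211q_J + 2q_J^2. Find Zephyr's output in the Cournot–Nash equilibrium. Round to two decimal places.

Zephyr's profit: π_Z = (464 - Q)q_Z - (69q_Z + 3q_Z²). Setting ∂π_Z/∂q_Z = 0: 395 - 8q_Z - (q_J) = 0.
Juno's profit: π_J = (464 - Q)q_J - (211q_J + 2q_J²). Setting ∂π_J/∂q_J = 0: 253 - 6q_J - (q_Z) = 0.
Best responses: q_Z = (395 - q_J)/8, q_J = (253 - q_Z)/6.
Substituting one into the other gives q_Z = 45.0426 and q_J = 1629/47.

45.04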